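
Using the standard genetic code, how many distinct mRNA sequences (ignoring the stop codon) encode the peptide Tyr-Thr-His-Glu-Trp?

32

Tyr: 2 codons.
Thr: 4 codons.
His: 2 codons.
Glu: 2 codons.
Trp: 1 codon.
2 × 4 × 2 × 2 × 1 = 32.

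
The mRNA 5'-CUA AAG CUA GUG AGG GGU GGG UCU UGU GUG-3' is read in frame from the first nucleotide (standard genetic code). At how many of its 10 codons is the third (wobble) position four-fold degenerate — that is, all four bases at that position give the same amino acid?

7

Codon 1 CUA (Leu): third position 4-fold.
Codon 2 AAG (Lys): third position 2-fold.
Codon 3 CUA (Leu): third position 4-fold.
Codon 4 GUG (Val): third position 4-fold.
Codon 5 AGG (Arg): third position 2-fold.
Codon 6 GGU (Gly): third position 4-fold.
Codon 7 GGG (Gly): third position 4-fold.
Codon 8 UCU (Ser): third position 4-fold.
Codon 9 UGU (Cys): third position 2-fold.
Codon 10 GUG (Val): third position 4-fold.
Four-fold degenerate third positions: 7.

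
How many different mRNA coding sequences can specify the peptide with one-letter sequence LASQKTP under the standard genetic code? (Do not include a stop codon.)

9216

Leu: 6 codons.
Ala: 4 codons.
Ser: 6 codons.
Gln: 2 codons.
Lys: 2 codons.
Thr: 4 codons.
Pro: 4 codons.
6 × 4 × 6 × 2 × 2 × 4 × 4 = 9216.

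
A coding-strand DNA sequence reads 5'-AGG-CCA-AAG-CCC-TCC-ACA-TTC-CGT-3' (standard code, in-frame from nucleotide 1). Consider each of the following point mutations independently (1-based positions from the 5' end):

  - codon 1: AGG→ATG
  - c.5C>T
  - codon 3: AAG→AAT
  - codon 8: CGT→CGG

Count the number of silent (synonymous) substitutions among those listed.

1

Codon 1: AGG (Arg) → ATG (Met) — missense.
Codon 2: CCA (Pro) → CTA (Leu) — missense.
Codon 3: AAG (Lys) → AAT (Asn) — missense.
Codon 8: CGT (Arg) → CGG (Arg) — synonymous.
Synonymous: 1 of 4.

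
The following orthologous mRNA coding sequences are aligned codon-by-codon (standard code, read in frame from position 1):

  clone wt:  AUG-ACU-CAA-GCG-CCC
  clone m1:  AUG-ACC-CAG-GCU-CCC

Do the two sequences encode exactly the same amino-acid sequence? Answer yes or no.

Codon 1: AUG Met / AUG Met — identical.
Codon 2: ACU Thr / ACC Thr — synonymous.
Codon 3: CAA Gln / CAG Gln — synonymous.
Codon 4: GCG Ala / GCU Ala — synonymous.
Codon 5: CCC Pro / CCC Pro — identical.
Nonsynonymous differences: 0 → same protein.

yes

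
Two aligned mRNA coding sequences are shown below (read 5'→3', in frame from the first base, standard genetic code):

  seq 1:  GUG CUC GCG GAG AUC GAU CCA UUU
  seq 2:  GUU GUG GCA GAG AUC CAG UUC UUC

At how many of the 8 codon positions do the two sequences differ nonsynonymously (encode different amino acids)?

Codon 1: GUG Val / GUU Val — synonymous.
Codon 2: CUC Leu / GUG Val — nonsynonymous.
Codon 3: GCG Ala / GCA Ala — synonymous.
Codon 4: GAG Glu / GAG Glu — identical.
Codon 5: AUC Ile / AUC Ile — identical.
Codon 6: GAU Asp / CAG Gln — nonsynonymous.
Codon 7: CCA Pro / UUC Phe — nonsynonymous.
Codon 8: UUU Phe / UUC Phe — synonymous.
Nonsynonymous differences: 3.

3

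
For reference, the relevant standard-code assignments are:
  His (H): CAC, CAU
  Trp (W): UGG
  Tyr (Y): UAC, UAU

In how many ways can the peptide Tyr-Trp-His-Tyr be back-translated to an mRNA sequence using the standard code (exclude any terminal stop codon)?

Tyr: 2 codons.
Trp: 1 codon.
His: 2 codons.
Tyr: 2 codons.
2 × 1 × 2 × 2 = 8.

8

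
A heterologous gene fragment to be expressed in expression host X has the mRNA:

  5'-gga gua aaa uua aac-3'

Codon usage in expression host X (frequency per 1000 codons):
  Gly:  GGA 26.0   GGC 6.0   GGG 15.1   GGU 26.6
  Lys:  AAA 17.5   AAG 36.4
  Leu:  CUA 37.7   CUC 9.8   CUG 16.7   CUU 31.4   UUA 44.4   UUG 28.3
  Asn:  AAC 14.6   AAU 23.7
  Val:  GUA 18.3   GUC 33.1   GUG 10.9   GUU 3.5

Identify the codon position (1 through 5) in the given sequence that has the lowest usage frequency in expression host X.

Codon 1 GGA (Gly): 26.0 per 1000.
Codon 2 GUA (Val): 18.3 per 1000.
Codon 3 AAA (Lys): 17.5 per 1000.
Codon 4 UUA (Leu): 44.4 per 1000.
Codon 5 AAC (Asn): 14.6 per 1000.
Lowest frequency is 14.6 at codon 5.

5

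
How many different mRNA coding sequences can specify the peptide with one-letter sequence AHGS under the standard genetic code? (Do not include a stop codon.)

Ala: 4 codons.
His: 2 codons.
Gly: 4 codons.
Ser: 6 codons.
4 × 2 × 4 × 6 = 192.

192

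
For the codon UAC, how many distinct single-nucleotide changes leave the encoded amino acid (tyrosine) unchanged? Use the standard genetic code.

1

Position 1: none → 0 synonymous.
Position 2: none → 0 synonymous.
Position 3: UAU → 1 synonymous.
Total: 0 + 0 + 1 = 1.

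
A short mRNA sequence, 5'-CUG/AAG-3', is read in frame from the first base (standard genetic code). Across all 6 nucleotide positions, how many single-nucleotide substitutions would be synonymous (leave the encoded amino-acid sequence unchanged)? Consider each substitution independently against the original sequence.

Codon 1 (CUG, Leu): 4 synonymous substitutions.
Codon 2 (AAG, Lys): 1 synonymous substitution.
Total: 4 + 1 = 5.

5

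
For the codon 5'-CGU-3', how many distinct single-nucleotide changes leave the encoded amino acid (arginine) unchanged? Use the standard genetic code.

Position 1: none → 0 synonymous.
Position 2: none → 0 synonymous.
Position 3: CGC, CGA, CGG → 3 synonymous.
Total: 0 + 0 + 3 = 3.

3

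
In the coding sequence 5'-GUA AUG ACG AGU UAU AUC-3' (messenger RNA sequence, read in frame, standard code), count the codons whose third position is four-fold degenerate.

2

Codon 1 GUA (Val): third position 4-fold.
Codon 2 AUG (Met): third position 1-fold.
Codon 3 ACG (Thr): third position 4-fold.
Codon 4 AGU (Ser): third position 2-fold.
Codon 5 UAU (Tyr): third position 2-fold.
Codon 6 AUC (Ile): third position 3-fold.
Four-fold degenerate third positions: 2.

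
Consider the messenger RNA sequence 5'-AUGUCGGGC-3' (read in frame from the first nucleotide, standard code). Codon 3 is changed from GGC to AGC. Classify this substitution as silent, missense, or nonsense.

missense

Position 7 falls in codon 3: GGC → Gly.
After the substitution the codon is AGC → Ser.
Gly ≠ Ser, so this is a missense mutation.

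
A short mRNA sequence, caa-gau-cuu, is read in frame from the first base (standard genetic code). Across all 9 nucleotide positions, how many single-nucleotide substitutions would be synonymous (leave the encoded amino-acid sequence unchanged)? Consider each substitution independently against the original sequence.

Codon 1 (CAA, Gln): 1 synonymous substitution.
Codon 2 (GAU, Asp): 1 synonymous substitution.
Codon 3 (CUU, Leu): 3 synonymous substitutions.
Total: 1 + 1 + 3 = 5.

5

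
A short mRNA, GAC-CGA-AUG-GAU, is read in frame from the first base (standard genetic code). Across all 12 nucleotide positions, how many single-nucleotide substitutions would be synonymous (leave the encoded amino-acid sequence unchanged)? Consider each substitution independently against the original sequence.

Codon 1 (GAC, Asp): 1 synonymous substitution.
Codon 2 (CGA, Arg): 4 synonymous substitutions.
Codon 3 (AUG, Met): 0 synonymous substitutions.
Codon 4 (GAU, Asp): 1 synonymous substitution.
Total: 1 + 4 + 0 + 1 = 6.

6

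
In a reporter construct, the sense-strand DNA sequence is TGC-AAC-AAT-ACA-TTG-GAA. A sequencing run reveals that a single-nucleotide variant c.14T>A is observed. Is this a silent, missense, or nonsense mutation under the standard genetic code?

Position 14 falls in codon 5: TTG → Leu.
After the substitution the codon is TAG → Stop.
The new codon is a stop codon, so this is a nonsense mutation.

nonsense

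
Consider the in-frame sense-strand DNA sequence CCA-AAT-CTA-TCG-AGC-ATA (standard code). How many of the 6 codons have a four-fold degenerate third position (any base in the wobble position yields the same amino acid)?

Codon 1 CCA (Pro): third position 4-fold.
Codon 2 AAT (Asn): third position 2-fold.
Codon 3 CTA (Leu): third position 4-fold.
Codon 4 TCG (Ser): third position 4-fold.
Codon 5 AGC (Ser): third position 2-fold.
Codon 6 ATA (Ile): third position 3-fold.
Four-fold degenerate third positions: 3.

3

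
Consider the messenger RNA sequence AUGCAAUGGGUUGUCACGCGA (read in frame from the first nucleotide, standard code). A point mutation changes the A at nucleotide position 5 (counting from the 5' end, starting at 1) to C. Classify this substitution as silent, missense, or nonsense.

missense

Position 5 falls in codon 2: CAA → Gln.
After the substitution the codon is CCA → Pro.
Gln ≠ Pro, so this is a missense mutation.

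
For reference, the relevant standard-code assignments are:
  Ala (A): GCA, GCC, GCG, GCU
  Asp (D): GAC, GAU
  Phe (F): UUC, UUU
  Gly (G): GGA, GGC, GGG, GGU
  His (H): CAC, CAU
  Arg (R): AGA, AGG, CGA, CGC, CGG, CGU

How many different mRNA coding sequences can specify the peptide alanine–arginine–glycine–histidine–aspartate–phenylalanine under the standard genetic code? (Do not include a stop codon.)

768

Ala: 4 codons.
Arg: 6 codons.
Gly: 4 codons.
His: 2 codons.
Asp: 2 codons.
Phe: 2 codons.
4 × 6 × 4 × 2 × 2 × 2 = 768.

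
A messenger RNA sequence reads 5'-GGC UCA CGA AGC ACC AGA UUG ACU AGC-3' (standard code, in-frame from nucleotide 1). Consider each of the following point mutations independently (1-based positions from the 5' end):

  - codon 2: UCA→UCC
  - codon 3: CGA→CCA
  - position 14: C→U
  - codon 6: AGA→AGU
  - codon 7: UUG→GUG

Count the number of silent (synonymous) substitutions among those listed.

1

Codon 2: UCA (Ser) → UCC (Ser) — synonymous.
Codon 3: CGA (Arg) → CCA (Pro) — missense.
Codon 5: ACC (Thr) → AUC (Ile) — missense.
Codon 6: AGA (Arg) → AGU (Ser) — missense.
Codon 7: UUG (Leu) → GUG (Val) — missense.
Synonymous: 1 of 5.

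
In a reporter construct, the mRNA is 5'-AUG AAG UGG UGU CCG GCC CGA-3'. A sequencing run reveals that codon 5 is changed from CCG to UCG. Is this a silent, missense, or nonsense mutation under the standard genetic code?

missense

Position 13 falls in codon 5: CCG → Pro.
After the substitution the codon is UCG → Ser.
Pro ≠ Ser, so this is a missense mutation.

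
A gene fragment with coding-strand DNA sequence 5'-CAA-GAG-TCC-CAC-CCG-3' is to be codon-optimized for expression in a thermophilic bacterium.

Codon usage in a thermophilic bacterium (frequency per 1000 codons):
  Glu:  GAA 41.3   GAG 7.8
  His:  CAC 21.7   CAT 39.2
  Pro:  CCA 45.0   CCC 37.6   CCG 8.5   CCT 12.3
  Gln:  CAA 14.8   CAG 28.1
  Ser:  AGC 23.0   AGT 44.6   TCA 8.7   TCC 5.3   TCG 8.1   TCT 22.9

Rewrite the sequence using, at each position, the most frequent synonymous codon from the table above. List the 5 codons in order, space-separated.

CAG GAA AGT CAT CCA

Codon 1 (Gln): best is CAG at 28.1.
Codon 2 (Glu): best is GAA at 41.3.
Codon 3 (Ser): best is AGT at 44.6.
Codon 4 (His): best is CAT at 39.2.
Codon 5 (Pro): best is CCA at 45.0.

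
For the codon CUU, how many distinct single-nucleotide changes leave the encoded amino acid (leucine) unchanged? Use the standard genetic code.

Position 1: none → 0 synonymous.
Position 2: none → 0 synonymous.
Position 3: CUC, CUA, CUG → 3 synonymous.
Total: 0 + 0 + 3 = 3.

3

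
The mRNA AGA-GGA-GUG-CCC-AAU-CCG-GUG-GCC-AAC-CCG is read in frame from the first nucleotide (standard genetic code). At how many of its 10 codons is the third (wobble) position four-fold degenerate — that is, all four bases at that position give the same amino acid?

7

Codon 1 AGA (Arg): third position 2-fold.
Codon 2 GGA (Gly): third position 4-fold.
Codon 3 GUG (Val): third position 4-fold.
Codon 4 CCC (Pro): third position 4-fold.
Codon 5 AAU (Asn): third position 2-fold.
Codon 6 CCG (Pro): third position 4-fold.
Codon 7 GUG (Val): third position 4-fold.
Codon 8 GCC (Ala): third position 4-fold.
Codon 9 AAC (Asn): third position 2-fold.
Codon 10 CCG (Pro): third position 4-fold.
Four-fold degenerate third positions: 7.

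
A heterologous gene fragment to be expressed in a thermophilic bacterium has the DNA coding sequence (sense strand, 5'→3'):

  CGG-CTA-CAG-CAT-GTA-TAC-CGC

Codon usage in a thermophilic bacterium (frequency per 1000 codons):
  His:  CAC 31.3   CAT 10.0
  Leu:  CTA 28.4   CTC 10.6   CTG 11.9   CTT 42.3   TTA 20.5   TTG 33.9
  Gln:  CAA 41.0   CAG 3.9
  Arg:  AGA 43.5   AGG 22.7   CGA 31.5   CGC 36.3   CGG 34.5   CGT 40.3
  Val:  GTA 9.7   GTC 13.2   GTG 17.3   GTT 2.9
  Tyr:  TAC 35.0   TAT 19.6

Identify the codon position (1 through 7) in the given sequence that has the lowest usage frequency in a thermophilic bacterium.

Codon 1 CGG (Arg): 34.5 per 1000.
Codon 2 CTA (Leu): 28.4 per 1000.
Codon 3 CAG (Gln): 3.9 per 1000.
Codon 4 CAT (His): 10.0 per 1000.
Codon 5 GTA (Val): 9.7 per 1000.
Codon 6 TAC (Tyr): 35.0 per 1000.
Codon 7 CGC (Arg): 36.3 per 1000.
Lowest frequency is 3.9 at codon 3.

3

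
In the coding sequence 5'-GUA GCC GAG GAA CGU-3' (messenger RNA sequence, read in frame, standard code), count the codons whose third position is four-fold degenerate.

Codon 1 GUA (Val): third position 4-fold.
Codon 2 GCC (Ala): third position 4-fold.
Codon 3 GAG (Glu): third position 2-fold.
Codon 4 GAA (Glu): third position 2-fold.
Codon 5 CGU (Arg): third position 4-fold.
Four-fold degenerate third positions: 3.

3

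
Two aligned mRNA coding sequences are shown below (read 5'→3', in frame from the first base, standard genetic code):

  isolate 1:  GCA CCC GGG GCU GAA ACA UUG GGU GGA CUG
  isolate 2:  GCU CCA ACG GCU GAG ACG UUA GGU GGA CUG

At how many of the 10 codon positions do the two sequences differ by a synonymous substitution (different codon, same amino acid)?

5

Codon 1: GCA Ala / GCU Ala — synonymous.
Codon 2: CCC Pro / CCA Pro — synonymous.
Codon 3: GGG Gly / ACG Thr — nonsynonymous.
Codon 4: GCU Ala / GCU Ala — identical.
Codon 5: GAA Glu / GAG Glu — synonymous.
Codon 6: ACA Thr / ACG Thr — synonymous.
Codon 7: UUG Leu / UUA Leu — synonymous.
Codon 8: GGU Gly / GGU Gly — identical.
Codon 9: GGA Gly / GGA Gly — identical.
Codon 10: CUG Leu / CUG Leu — identical.
Synonymous differences: 5.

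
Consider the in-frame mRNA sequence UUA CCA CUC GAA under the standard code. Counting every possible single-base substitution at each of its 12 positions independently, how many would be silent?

9

Codon 1 (UUA, Leu): 2 synonymous substitutions.
Codon 2 (CCA, Pro): 3 synonymous substitutions.
Codon 3 (CUC, Leu): 3 synonymous substitutions.
Codon 4 (GAA, Glu): 1 synonymous substitution.
Total: 2 + 3 + 3 + 1 = 9.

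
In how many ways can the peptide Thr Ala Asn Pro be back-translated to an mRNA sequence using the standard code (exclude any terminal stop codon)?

Thr: 4 codons.
Ala: 4 codons.
Asn: 2 codons.
Pro: 4 codons.
4 × 4 × 2 × 4 = 128.

128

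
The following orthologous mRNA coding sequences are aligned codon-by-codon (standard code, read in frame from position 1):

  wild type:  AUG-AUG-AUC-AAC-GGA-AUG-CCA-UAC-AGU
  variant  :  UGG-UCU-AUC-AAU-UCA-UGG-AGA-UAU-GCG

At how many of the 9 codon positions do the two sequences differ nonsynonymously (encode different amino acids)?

Codon 1: AUG Met / UGG Trp — nonsynonymous.
Codon 2: AUG Met / UCU Ser — nonsynonymous.
Codon 3: AUC Ile / AUC Ile — identical.
Codon 4: AAC Asn / AAU Asn — synonymous.
Codon 5: GGA Gly / UCA Ser — nonsynonymous.
Codon 6: AUG Met / UGG Trp — nonsynonymous.
Codon 7: CCA Pro / AGA Arg — nonsynonymous.
Codon 8: UAC Tyr / UAU Tyr — synonymous.
Codon 9: AGU Ser / GCG Ala — nonsynonymous.
Nonsynonymous differences: 6.

6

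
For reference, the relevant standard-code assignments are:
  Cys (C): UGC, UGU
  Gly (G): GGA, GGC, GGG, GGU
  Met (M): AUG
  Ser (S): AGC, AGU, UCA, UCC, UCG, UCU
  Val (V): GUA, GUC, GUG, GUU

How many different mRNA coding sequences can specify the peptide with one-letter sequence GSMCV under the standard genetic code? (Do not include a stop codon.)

192

Gly: 4 codons.
Ser: 6 codons.
Met: 1 codon.
Cys: 2 codons.
Val: 4 codons.
4 × 6 × 1 × 2 × 4 = 192.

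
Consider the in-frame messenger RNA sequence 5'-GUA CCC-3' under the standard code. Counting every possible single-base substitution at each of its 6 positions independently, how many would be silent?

6

Codon 1 (GUA, Val): 3 synonymous substitutions.
Codon 2 (CCC, Pro): 3 synonymous substitutions.
Total: 3 + 3 = 6.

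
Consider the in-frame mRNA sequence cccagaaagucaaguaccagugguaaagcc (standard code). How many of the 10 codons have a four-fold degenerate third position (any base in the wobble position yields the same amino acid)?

5

Codon 1 CCC (Pro): third position 4-fold.
Codon 2 AGA (Arg): third position 2-fold.
Codon 3 AAG (Lys): third position 2-fold.
Codon 4 UCA (Ser): third position 4-fold.
Codon 5 AGU (Ser): third position 2-fold.
Codon 6 ACC (Thr): third position 4-fold.
Codon 7 AGU (Ser): third position 2-fold.
Codon 8 GGU (Gly): third position 4-fold.
Codon 9 AAA (Lys): third position 2-fold.
Codon 10 GCC (Ala): third position 4-fold.
Four-fold degenerate third positions: 5.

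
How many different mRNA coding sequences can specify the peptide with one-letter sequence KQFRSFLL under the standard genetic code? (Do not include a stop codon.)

Lys: 2 codons.
Gln: 2 codons.
Phe: 2 codons.
Arg: 6 codons.
Ser: 6 codons.
Phe: 2 codons.
Leu: 6 codons.
Leu: 6 codons.
2 × 2 × 2 × 6 × 6 × 2 × 6 × 6 = 20736.

20736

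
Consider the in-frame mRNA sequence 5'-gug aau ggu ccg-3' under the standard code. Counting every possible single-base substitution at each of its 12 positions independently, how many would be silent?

Codon 1 (GUG, Val): 3 synonymous substitutions.
Codon 2 (AAU, Asn): 1 synonymous substitution.
Codon 3 (GGU, Gly): 3 synonymous substitutions.
Codon 4 (CCG, Pro): 3 synonymous substitutions.
Total: 3 + 1 + 3 + 3 = 10.

10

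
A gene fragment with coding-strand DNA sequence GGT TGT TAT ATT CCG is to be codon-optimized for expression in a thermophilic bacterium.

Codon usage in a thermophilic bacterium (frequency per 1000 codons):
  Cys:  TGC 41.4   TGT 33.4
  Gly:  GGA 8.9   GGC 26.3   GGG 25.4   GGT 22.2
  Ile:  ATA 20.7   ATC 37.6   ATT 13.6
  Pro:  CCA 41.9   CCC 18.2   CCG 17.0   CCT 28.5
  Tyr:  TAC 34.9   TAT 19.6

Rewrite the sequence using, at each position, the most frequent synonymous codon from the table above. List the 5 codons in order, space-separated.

Codon 1 (Gly): best is GGC at 26.3.
Codon 2 (Cys): best is TGC at 41.4.
Codon 3 (Tyr): best is TAC at 34.9.
Codon 4 (Ile): best is ATC at 37.6.
Codon 5 (Pro): best is CCA at 41.9.

GGC TGC TAC ATC CCA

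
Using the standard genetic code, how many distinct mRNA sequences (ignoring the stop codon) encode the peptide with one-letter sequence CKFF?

16

Cys: 2 codons.
Lys: 2 codons.
Phe: 2 codons.
Phe: 2 codons.
2 × 2 × 2 × 2 = 16.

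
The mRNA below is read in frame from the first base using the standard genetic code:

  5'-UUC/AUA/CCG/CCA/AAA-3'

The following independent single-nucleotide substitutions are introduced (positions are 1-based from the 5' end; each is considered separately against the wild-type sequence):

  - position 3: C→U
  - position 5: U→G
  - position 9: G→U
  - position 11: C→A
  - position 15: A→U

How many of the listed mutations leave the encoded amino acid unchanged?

2

Codon 1: UUC (Phe) → UUU (Phe) — synonymous.
Codon 2: AUA (Ile) → AGA (Arg) — missense.
Codon 3: CCG (Pro) → CCU (Pro) — synonymous.
Codon 4: CCA (Pro) → CAA (Gln) — missense.
Codon 5: AAA (Lys) → AAU (Asn) — missense.
Synonymous: 2 of 5.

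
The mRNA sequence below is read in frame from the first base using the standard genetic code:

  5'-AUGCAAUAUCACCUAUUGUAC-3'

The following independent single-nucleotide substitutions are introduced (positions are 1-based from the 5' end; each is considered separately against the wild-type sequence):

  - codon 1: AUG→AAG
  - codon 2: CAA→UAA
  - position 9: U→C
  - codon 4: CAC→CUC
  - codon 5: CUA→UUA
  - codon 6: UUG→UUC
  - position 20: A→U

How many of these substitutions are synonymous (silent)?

Codon 1: AUG (Met) → AAG (Lys) — missense.
Codon 2: CAA (Gln) → UAA (Stop) — nonsense.
Codon 3: UAU (Tyr) → UAC (Tyr) — synonymous.
Codon 4: CAC (His) → CUC (Leu) — missense.
Codon 5: CUA (Leu) → UUA (Leu) — synonymous.
Codon 6: UUG (Leu) → UUC (Phe) — missense.
Codon 7: UAC (Tyr) → UUC (Phe) — missense.
Synonymous: 2 of 7.

2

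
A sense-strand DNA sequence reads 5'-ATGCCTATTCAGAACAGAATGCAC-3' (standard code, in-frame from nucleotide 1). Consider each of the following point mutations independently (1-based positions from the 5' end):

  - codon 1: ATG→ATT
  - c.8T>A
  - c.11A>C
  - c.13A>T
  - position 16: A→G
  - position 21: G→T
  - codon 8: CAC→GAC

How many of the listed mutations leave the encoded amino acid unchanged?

Codon 1: ATG (Met) → ATT (Ile) — missense.
Codon 3: ATT (Ile) → AAT (Asn) — missense.
Codon 4: CAG (Gln) → CCG (Pro) — missense.
Codon 5: AAC (Asn) → TAC (Tyr) — missense.
Codon 6: AGA (Arg) → GGA (Gly) — missense.
Codon 7: ATG (Met) → ATT (Ile) — missense.
Codon 8: CAC (His) → GAC (Asp) — missense.
Synonymous: 0 of 7.

0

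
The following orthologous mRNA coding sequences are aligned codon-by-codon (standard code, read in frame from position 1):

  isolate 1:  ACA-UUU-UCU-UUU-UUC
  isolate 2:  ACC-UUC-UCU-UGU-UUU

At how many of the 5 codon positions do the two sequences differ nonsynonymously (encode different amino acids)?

1

Codon 1: ACA Thr / ACC Thr — synonymous.
Codon 2: UUU Phe / UUC Phe — synonymous.
Codon 3: UCU Ser / UCU Ser — identical.
Codon 4: UUU Phe / UGU Cys — nonsynonymous.
Codon 5: UUC Phe / UUU Phe — synonymous.
Nonsynonymous differences: 1.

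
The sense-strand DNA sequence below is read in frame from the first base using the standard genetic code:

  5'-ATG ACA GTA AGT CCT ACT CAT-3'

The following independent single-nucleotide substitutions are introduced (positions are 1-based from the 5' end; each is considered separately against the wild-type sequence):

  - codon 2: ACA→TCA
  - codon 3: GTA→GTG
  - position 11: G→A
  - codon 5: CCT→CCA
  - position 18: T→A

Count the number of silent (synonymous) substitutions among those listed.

3

Codon 2: ACA (Thr) → TCA (Ser) — missense.
Codon 3: GTA (Val) → GTG (Val) — synonymous.
Codon 4: AGT (Ser) → AAT (Asn) — missense.
Codon 5: CCT (Pro) → CCA (Pro) — synonymous.
Codon 6: ACT (Thr) → ACA (Thr) — synonymous.
Synonymous: 3 of 5.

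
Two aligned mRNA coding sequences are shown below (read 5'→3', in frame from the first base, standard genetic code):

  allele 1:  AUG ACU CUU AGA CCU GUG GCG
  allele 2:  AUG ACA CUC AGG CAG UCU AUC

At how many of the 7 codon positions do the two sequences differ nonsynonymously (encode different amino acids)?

3

Codon 1: AUG Met / AUG Met — identical.
Codon 2: ACU Thr / ACA Thr — synonymous.
Codon 3: CUU Leu / CUC Leu — synonymous.
Codon 4: AGA Arg / AGG Arg — synonymous.
Codon 5: CCU Pro / CAG Gln — nonsynonymous.
Codon 6: GUG Val / UCU Ser — nonsynonymous.
Codon 7: GCG Ala / AUC Ile — nonsynonymous.
Nonsynonymous differences: 3.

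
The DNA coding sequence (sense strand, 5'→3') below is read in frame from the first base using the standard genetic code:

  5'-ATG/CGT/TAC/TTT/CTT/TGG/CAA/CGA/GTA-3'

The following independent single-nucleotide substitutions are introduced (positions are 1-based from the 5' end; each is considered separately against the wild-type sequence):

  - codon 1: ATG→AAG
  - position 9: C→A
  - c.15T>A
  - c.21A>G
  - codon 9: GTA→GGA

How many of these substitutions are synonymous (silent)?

2

Codon 1: ATG (Met) → AAG (Lys) — missense.
Codon 3: TAC (Tyr) → TAA (Stop) — nonsense.
Codon 5: CTT (Leu) → CTA (Leu) — synonymous.
Codon 7: CAA (Gln) → CAG (Gln) — synonymous.
Codon 9: GTA (Val) → GGA (Gly) — missense.
Synonymous: 2 of 5.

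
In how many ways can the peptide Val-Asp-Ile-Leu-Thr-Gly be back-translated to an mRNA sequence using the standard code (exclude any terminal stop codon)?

2304

Val: 4 codons.
Asp: 2 codons.
Ile: 3 codons.
Leu: 6 codons.
Thr: 4 codons.
Gly: 4 codons.
4 × 2 × 3 × 6 × 4 × 4 = 2304.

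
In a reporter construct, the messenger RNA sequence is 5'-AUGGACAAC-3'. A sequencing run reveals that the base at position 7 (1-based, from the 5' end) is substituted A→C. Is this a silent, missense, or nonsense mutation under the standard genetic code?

Position 7 falls in codon 3: AAC → Asn.
After the substitution the codon is CAC → His.
Asn ≠ His, so this is a missense mutation.

missense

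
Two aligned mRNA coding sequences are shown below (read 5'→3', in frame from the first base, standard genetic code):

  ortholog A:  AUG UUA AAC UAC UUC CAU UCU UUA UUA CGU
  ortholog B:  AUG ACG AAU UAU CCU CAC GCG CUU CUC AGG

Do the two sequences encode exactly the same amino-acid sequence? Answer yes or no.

Codon 1: AUG Met / AUG Met — identical.
Codon 2: UUA Leu / ACG Thr — nonsynonymous.
Codon 3: AAC Asn / AAU Asn — synonymous.
Codon 4: UAC Tyr / UAU Tyr — synonymous.
Codon 5: UUC Phe / CCU Pro — nonsynonymous.
Codon 6: CAU His / CAC His — synonymous.
Codon 7: UCU Ser / GCG Ala — nonsynonymous.
Codon 8: UUA Leu / CUU Leu — synonymous.
Codon 9: UUA Leu / CUC Leu — synonymous.
Codon 10: CGU Arg / AGG Arg — synonymous.
Nonsynonymous differences: 3 → different protein.

no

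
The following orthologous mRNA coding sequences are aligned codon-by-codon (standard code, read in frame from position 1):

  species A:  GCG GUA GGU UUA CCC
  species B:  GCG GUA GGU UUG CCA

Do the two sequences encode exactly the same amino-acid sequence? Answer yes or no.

Codon 1: GCG Ala / GCG Ala — identical.
Codon 2: GUA Val / GUA Val — identical.
Codon 3: GGU Gly / GGU Gly — identical.
Codon 4: UUA Leu / UUG Leu — synonymous.
Codon 5: CCC Pro / CCA Pro — synonymous.
Nonsynonymous differences: 0 → same protein.

yes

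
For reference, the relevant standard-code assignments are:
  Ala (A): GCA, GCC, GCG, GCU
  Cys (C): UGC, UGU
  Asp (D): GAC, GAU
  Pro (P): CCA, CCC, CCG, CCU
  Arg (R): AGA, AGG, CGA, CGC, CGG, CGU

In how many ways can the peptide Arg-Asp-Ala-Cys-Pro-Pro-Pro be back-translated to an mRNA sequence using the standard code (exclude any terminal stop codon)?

6144

Arg: 6 codons.
Asp: 2 codons.
Ala: 4 codons.
Cys: 2 codons.
Pro: 4 codons.
Pro: 4 codons.
Pro: 4 codons.
6 × 2 × 4 × 2 × 4 × 4 × 4 = 6144.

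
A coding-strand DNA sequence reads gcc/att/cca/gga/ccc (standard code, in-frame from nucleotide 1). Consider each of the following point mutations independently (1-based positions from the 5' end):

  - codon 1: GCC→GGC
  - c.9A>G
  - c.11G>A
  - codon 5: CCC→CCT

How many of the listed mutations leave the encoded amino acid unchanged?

2

Codon 1: GCC (Ala) → GGC (Gly) — missense.
Codon 3: CCA (Pro) → CCG (Pro) — synonymous.
Codon 4: GGA (Gly) → GAA (Glu) — missense.
Codon 5: CCC (Pro) → CCT (Pro) — synonymous.
Synonymous: 2 of 4.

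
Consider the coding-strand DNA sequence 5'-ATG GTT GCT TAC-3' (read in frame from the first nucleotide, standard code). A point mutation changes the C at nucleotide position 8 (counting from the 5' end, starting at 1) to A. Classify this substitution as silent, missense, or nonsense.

Position 8 falls in codon 3: GCT → Ala.
After the substitution the codon is GAT → Asp.
Ala ≠ Asp, so this is a missense mutation.

missense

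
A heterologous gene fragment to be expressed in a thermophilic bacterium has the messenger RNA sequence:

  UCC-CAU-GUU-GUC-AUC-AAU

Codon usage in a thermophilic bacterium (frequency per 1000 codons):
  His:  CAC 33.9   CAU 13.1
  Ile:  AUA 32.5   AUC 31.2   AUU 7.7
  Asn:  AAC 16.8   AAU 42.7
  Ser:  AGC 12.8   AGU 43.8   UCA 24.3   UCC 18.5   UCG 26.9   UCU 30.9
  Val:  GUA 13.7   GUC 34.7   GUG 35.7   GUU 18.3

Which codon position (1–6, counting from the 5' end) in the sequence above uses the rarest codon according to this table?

Codon 1 UCC (Ser): 18.5 per 1000.
Codon 2 CAU (His): 13.1 per 1000.
Codon 3 GUU (Val): 18.3 per 1000.
Codon 4 GUC (Val): 34.7 per 1000.
Codon 5 AUC (Ile): 31.2 per 1000.
Codon 6 AAU (Asn): 42.7 per 1000.
Lowest frequency is 13.1 at codon 2.

2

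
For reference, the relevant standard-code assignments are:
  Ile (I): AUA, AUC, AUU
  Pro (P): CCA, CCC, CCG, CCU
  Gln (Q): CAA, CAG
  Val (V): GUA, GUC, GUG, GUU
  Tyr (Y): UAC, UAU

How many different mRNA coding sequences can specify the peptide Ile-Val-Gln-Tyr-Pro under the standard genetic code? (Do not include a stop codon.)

Ile: 3 codons.
Val: 4 codons.
Gln: 2 codons.
Tyr: 2 codons.
Pro: 4 codons.
3 × 4 × 2 × 2 × 4 = 192.

192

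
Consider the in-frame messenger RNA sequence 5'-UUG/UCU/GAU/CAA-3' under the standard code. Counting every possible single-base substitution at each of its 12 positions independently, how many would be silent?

7

Codon 1 (UUG, Leu): 2 synonymous substitutions.
Codon 2 (UCU, Ser): 3 synonymous substitutions.
Codon 3 (GAU, Asp): 1 synonymous substitution.
Codon 4 (CAA, Gln): 1 synonymous substitution.
Total: 2 + 3 + 1 + 1 = 7.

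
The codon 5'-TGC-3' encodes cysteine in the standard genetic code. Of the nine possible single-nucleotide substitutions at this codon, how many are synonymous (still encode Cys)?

1

Position 1: none → 0 synonymous.
Position 2: none → 0 synonymous.
Position 3: TGT → 1 synonymous.
Total: 0 + 0 + 1 = 1.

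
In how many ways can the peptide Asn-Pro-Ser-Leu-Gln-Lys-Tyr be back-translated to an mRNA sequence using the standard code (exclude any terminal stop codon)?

Asn: 2 codons.
Pro: 4 codons.
Ser: 6 codons.
Leu: 6 codons.
Gln: 2 codons.
Lys: 2 codons.
Tyr: 2 codons.
2 × 4 × 6 × 6 × 2 × 2 × 2 = 2304.

2304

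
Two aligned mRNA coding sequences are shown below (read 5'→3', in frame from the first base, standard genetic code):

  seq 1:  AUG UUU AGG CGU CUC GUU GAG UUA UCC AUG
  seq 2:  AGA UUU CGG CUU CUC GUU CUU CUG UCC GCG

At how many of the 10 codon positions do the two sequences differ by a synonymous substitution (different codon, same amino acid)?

Codon 1: AUG Met / AGA Arg — nonsynonymous.
Codon 2: UUU Phe / UUU Phe — identical.
Codon 3: AGG Arg / CGG Arg — synonymous.
Codon 4: CGU Arg / CUU Leu — nonsynonymous.
Codon 5: CUC Leu / CUC Leu — identical.
Codon 6: GUU Val / GUU Val — identical.
Codon 7: GAG Glu / CUU Leu — nonsynonymous.
Codon 8: UUA Leu / CUG Leu — synonymous.
Codon 9: UCC Ser / UCC Ser — identical.
Codon 10: AUG Met / GCG Ala — nonsynonymous.
Synonymous differences: 2.

2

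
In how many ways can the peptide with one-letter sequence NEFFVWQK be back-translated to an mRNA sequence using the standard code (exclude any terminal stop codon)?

256

Asn: 2 codons.
Glu: 2 codons.
Phe: 2 codons.
Phe: 2 codons.
Val: 4 codons.
Trp: 1 codon.
Gln: 2 codons.
Lys: 2 codons.
2 × 2 × 2 × 2 × 4 × 1 × 2 × 2 = 256.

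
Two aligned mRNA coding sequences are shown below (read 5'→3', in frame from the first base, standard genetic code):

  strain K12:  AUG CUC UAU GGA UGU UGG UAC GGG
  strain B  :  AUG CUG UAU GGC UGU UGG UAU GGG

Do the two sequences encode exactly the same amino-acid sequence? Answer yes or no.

Codon 1: AUG Met / AUG Met — identical.
Codon 2: CUC Leu / CUG Leu — synonymous.
Codon 3: UAU Tyr / UAU Tyr — identical.
Codon 4: GGA Gly / GGC Gly — synonymous.
Codon 5: UGU Cys / UGU Cys — identical.
Codon 6: UGG Trp / UGG Trp — identical.
Codon 7: UAC Tyr / UAU Tyr — synonymous.
Codon 8: GGG Gly / GGG Gly — identical.
Nonsynonymous differences: 0 → same protein.

yes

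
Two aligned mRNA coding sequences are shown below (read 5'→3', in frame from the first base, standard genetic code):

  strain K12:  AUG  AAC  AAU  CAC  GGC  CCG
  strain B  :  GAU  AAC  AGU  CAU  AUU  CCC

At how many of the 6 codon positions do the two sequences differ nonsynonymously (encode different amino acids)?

Codon 1: AUG Met / GAU Asp — nonsynonymous.
Codon 2: AAC Asn / AAC Asn — identical.
Codon 3: AAU Asn / AGU Ser — nonsynonymous.
Codon 4: CAC His / CAU His — synonymous.
Codon 5: GGC Gly / AUU Ile — nonsynonymous.
Codon 6: CCG Pro / CCC Pro — synonymous.
Nonsynonymous differences: 3.

3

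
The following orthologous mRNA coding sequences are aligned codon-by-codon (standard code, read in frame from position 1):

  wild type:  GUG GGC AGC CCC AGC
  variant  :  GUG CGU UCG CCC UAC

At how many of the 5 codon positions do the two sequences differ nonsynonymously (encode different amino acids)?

Codon 1: GUG Val / GUG Val — identical.
Codon 2: GGC Gly / CGU Arg — nonsynonymous.
Codon 3: AGC Ser / UCG Ser — synonymous.
Codon 4: CCC Pro / CCC Pro — identical.
Codon 5: AGC Ser / UAC Tyr — nonsynonymous.
Nonsynonymous differences: 2.

2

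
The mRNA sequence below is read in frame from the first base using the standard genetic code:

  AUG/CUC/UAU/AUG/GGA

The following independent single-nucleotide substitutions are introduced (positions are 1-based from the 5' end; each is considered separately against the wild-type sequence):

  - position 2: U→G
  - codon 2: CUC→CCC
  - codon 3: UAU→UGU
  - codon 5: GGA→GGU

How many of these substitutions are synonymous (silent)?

Codon 1: AUG (Met) → AGG (Arg) — missense.
Codon 2: CUC (Leu) → CCC (Pro) — missense.
Codon 3: UAU (Tyr) → UGU (Cys) — missense.
Codon 5: GGA (Gly) → GGU (Gly) — synonymous.
Synonymous: 1 of 4.

1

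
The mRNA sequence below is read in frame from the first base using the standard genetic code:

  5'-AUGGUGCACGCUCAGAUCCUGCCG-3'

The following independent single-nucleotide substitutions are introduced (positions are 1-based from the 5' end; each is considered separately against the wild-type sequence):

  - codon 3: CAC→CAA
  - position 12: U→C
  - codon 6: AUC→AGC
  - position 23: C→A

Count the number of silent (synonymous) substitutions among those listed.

Codon 3: CAC (His) → CAA (Gln) — missense.
Codon 4: GCU (Ala) → GCC (Ala) — synonymous.
Codon 6: AUC (Ile) → AGC (Ser) — missense.
Codon 8: CCG (Pro) → CAG (Gln) — missense.
Synonymous: 1 of 4.

1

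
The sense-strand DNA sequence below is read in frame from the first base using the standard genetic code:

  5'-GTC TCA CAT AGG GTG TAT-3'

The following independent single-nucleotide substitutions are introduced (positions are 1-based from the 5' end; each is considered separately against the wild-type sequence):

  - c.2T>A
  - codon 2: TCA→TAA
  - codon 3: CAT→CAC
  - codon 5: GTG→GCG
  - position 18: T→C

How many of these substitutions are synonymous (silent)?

2

Codon 1: GTC (Val) → GAC (Asp) — missense.
Codon 2: TCA (Ser) → TAA (Stop) — nonsense.
Codon 3: CAT (His) → CAC (His) — synonymous.
Codon 5: GTG (Val) → GCG (Ala) — missense.
Codon 6: TAT (Tyr) → TAC (Tyr) — synonymous.
Synonymous: 2 of 5.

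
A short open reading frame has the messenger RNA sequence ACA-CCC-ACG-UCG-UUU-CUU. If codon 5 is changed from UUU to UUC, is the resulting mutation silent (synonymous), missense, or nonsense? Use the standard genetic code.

silent

Position 15 falls in codon 5: UUU → Phe.
After the substitution the codon is UUC → Phe.
Both encode Phe, so the change is synonymous.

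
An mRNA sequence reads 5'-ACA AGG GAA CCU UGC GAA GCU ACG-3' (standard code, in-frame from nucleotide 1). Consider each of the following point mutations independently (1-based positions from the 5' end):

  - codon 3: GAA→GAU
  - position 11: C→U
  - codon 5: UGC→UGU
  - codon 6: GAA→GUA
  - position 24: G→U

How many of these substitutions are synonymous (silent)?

2

Codon 3: GAA (Glu) → GAU (Asp) — missense.
Codon 4: CCU (Pro) → CUU (Leu) — missense.
Codon 5: UGC (Cys) → UGU (Cys) — synonymous.
Codon 6: GAA (Glu) → GUA (Val) — missense.
Codon 8: ACG (Thr) → ACU (Thr) — synonymous.
Synonymous: 2 of 5.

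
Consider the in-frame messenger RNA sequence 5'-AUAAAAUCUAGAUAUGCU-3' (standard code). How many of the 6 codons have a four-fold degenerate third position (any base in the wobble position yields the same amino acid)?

2

Codon 1 AUA (Ile): third position 3-fold.
Codon 2 AAA (Lys): third position 2-fold.
Codon 3 UCU (Ser): third position 4-fold.
Codon 4 AGA (Arg): third position 2-fold.
Codon 5 UAU (Tyr): third position 2-fold.
Codon 6 GCU (Ala): third position 4-fold.
Four-fold degenerate third positions: 2.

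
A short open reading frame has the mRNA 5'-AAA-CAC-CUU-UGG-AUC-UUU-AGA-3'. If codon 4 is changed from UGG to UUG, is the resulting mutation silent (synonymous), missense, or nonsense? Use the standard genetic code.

Position 11 falls in codon 4: UGG → Trp.
After the substitution the codon is UUG → Leu.
Trp ≠ Leu, so this is a missense mutation.

missense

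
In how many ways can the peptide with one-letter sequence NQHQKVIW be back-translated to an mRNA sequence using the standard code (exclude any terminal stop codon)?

384

Asn: 2 codons.
Gln: 2 codons.
His: 2 codons.
Gln: 2 codons.
Lys: 2 codons.
Val: 4 codons.
Ile: 3 codons.
Trp: 1 codon.
2 × 2 × 2 × 2 × 2 × 4 × 3 × 1 = 384.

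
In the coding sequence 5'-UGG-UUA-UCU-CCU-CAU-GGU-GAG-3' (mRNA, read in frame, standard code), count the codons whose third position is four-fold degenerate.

3

Codon 1 UGG (Trp): third position 1-fold.
Codon 2 UUA (Leu): third position 2-fold.
Codon 3 UCU (Ser): third position 4-fold.
Codon 4 CCU (Pro): third position 4-fold.
Codon 5 CAU (His): third position 2-fold.
Codon 6 GGU (Gly): third position 4-fold.
Codon 7 GAG (Glu): third position 2-fold.
Four-fold degenerate third positions: 3.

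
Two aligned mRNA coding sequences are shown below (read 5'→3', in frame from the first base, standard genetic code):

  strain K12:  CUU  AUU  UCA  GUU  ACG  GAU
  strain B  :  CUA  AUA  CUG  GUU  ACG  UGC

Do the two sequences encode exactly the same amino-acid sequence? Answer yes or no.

no

Codon 1: CUU Leu / CUA Leu — synonymous.
Codon 2: AUU Ile / AUA Ile — synonymous.
Codon 3: UCA Ser / CUG Leu — nonsynonymous.
Codon 4: GUU Val / GUU Val — identical.
Codon 5: ACG Thr / ACG Thr — identical.
Codon 6: GAU Asp / UGC Cys — nonsynonymous.
Nonsynonymous differences: 2 → different protein.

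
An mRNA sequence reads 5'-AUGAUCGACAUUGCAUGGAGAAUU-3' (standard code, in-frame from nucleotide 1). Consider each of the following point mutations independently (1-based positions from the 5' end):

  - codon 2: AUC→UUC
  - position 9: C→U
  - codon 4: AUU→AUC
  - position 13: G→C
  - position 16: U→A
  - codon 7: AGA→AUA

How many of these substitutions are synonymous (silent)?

2

Codon 2: AUC (Ile) → UUC (Phe) — missense.
Codon 3: GAC (Asp) → GAU (Asp) — synonymous.
Codon 4: AUU (Ile) → AUC (Ile) — synonymous.
Codon 5: GCA (Ala) → CCA (Pro) — missense.
Codon 6: UGG (Trp) → AGG (Arg) — missense.
Codon 7: AGA (Arg) → AUA (Ile) — missense.
Synonymous: 2 of 6.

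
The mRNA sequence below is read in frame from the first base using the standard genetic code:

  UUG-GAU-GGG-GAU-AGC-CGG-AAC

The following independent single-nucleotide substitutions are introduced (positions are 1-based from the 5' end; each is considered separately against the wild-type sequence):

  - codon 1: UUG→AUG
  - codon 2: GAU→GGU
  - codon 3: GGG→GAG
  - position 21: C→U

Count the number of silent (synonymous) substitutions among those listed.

Codon 1: UUG (Leu) → AUG (Met) — missense.
Codon 2: GAU (Asp) → GGU (Gly) — missense.
Codon 3: GGG (Gly) → GAG (Glu) — missense.
Codon 7: AAC (Asn) → AAU (Asn) — synonymous.
Synonymous: 1 of 4.

1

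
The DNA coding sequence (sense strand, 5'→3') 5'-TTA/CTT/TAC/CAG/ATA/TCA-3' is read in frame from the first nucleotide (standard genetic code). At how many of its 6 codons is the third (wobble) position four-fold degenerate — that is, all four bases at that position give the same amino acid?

Codon 1 TTA (Leu): third position 2-fold.
Codon 2 CTT (Leu): third position 4-fold.
Codon 3 TAC (Tyr): third position 2-fold.
Codon 4 CAG (Gln): third position 2-fold.
Codon 5 ATA (Ile): third position 3-fold.
Codon 6 TCA (Ser): third position 4-fold.
Four-fold degenerate third positions: 2.

2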